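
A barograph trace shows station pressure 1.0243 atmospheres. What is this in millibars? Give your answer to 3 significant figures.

1040 mb

1 atm = 1013.25 mb, so 1.0243 × 1013.25 = 1040 mb.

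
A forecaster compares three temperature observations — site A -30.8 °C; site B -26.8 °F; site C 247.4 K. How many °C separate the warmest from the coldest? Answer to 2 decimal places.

site B: -26.8 °F = -32.667 °C.
site C: 247.4 K = -25.750 °C.
Spread: (-25.750) − (-32.667) = 6.917 °C.

6.92 °C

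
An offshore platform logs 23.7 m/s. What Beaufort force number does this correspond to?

Beaufort force 9

23.7 m/s lies in the Beaufort 9 band (strong gale, 20.8–24.4 m/s).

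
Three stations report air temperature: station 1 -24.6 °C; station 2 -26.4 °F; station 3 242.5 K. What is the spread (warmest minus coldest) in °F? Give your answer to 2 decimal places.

14.12 °F

station 2: -26.4 °F = -32.444 °C.
station 3: 242.5 K = -30.650 °C.
Spread: (-24.600) − (-32.444) = 7.844 °C = 14.12 °F.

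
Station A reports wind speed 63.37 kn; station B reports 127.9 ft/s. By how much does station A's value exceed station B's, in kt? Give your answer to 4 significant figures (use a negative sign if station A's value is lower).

-12.41 kt

station B: 127.9 ft/s = 75.7787 kt.
Difference: 63.3700 − 75.7787 = -12.41 kt.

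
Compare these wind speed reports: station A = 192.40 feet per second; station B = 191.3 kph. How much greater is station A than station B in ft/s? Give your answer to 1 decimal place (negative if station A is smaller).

station B: 191.3 km/h = 174.340 ft/s.
Difference: 192.400 − 174.340 = 18.1 ft/s.

18.1 ft/s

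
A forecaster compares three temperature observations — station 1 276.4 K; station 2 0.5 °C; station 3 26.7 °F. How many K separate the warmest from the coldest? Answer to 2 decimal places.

station 1: 276.4 K = 3.250 °C.
station 3: 26.7 °F = -2.944 °C.
Spread: 3.250 − (-2.944) = 6.194 °C.

6.19 K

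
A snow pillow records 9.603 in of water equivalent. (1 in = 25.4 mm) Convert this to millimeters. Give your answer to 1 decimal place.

1 in = 25.4 mm, so 9.603 × 25.4 = 243.9 mm.

243.9 mm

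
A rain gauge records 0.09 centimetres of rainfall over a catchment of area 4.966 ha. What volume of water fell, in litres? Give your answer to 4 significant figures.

Depth: 0.09 cm × 10 = 0.9 mm.
Area: 4.966 ha = 49660 m².
1 mm over 1 m² is 1 L, so volume = 0.9 × 49660 = 44694 L ≈ 44690 L.

44690 litres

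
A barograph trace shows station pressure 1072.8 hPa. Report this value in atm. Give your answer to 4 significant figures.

1.059 atm

1 hPa = 0.000986923 atm, so 1072.8 × 0.000986923 = 1.059 atm.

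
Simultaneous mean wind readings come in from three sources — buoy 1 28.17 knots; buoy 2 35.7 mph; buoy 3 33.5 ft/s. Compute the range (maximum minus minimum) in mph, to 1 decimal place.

12.9 mph

buoy 1: 28.17 kt = 32.417 mph.
buoy 3: 33.5 ft/s = 22.841 mph.
Spread: 35.700 − 22.841 = 12.9 mph.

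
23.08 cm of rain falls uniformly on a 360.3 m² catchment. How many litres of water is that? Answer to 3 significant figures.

Depth: 23.08 cm × 10 = 230.8 mm.
1 mm over 1 m² is 1 L, so volume = 230.8 × 360.3 = 83157.24 L ≈ 83200 L.

83200 litres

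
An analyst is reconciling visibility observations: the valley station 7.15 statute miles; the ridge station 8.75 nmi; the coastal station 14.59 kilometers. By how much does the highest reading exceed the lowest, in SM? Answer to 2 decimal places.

2.92 SM

the ridge station: 8.75 nmi = 10.0693 SM.
the coastal station: 14.59 km = 9.0658 SM.
Spread: 10.0693 − 7.1500 = 2.92 SM.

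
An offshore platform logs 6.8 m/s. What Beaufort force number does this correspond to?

Beaufort force 4

6.8 m/s lies in the Beaufort 4 band (moderate breeze, 5.5–7.9 m/s).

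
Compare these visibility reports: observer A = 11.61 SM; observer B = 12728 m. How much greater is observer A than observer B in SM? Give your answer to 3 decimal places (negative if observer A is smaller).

observer B: 12728 m = 7.90881 SM.
Difference: 11.61000 − 7.90881 = 3.701 SM.

3.701 SM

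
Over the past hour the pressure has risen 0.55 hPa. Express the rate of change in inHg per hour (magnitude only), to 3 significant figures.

0.55 hPa / 1 h × 0.02953 inHg/hPa = 0.0162 inHg/h.

0.0162 inHg per hour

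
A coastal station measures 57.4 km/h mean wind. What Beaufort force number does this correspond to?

Beaufort force 7

57.4 km/h = 15.9 m/s, which is Beaufort 7 (near gale, 13.9–17.1 m/s).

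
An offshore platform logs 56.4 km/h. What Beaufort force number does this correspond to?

Beaufort force 7

56.4 km/h = 15.7 m/s, which is Beaufort 7 (near gale, 13.9–17.1 m/s).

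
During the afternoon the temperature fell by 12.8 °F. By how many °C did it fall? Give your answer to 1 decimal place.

7.1 °C

For a temperature change the 32° offset cancels: Δ°C = 12.8 × 0.5556 = 7.1 °C.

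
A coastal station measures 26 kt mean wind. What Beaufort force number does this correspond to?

Beaufort force 6

26 kt lies in the Beaufort 6 band (strong breeze, 22–27 kt).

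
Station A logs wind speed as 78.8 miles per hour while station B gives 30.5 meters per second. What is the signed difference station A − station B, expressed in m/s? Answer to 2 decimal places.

station A: 78.8 mph = 35.2268 m/s.
Difference: 35.2268 − 30.5000 = 4.73 m/s.

4.73 m/s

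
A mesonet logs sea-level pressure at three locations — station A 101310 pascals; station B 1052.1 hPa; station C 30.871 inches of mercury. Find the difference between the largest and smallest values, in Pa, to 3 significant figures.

station B: 1052.1 hPa = 105210.00 Pa.
station C: 30.871 inHg = 104541.21 Pa.
Spread: 105210.00 − 101310.00 = 3900 Pa.

3900 Pa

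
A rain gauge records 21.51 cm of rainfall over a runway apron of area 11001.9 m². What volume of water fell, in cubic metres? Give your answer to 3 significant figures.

2370 cubic metres

Depth: 21.51 cm × 10 = 215.1 mm.
1 mm over 1 m² is 1 L, so volume = 215.1 × 11001.9 = 2366508.7 L = 2370 m³.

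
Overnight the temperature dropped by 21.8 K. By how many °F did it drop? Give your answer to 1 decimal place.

For a temperature change the 32° offset cancels: Δ°F = 21.8 × 1.8 = 39.2 °F.

39.2 °F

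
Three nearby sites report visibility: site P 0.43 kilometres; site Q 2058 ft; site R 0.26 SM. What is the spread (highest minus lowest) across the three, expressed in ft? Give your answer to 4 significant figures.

685.2 ft

site P: 0.43 km = 1410.761 ft.
site R: 0.26 SM = 1372.800 ft.
Spread: 2058.000 − 1372.800 = 685.2 ft.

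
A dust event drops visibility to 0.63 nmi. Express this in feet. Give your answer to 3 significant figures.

1 nmi = 6076.12 ft, so 0.63 × 6076.12 = 3830 ft.

3830 ft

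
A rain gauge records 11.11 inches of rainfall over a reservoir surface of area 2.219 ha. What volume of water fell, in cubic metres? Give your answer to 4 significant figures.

Depth: 11.11 in × 25.4 = 282.194 mm.
Area: 2.219 ha = 22190 m².
1 mm over 1 m² is 1 L, so volume = 282.194 × 22190 = 6261884.9 L = 6262 m³.

6262 cubic metres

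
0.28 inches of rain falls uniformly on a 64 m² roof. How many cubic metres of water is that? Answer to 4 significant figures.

0.4552 cubic metres

Depth: 0.28 in × 25.4 = 7.112 mm.
1 mm over 1 m² is 1 L, so volume = 7.112 × 64 = 455.168 L = 0.4552 m³.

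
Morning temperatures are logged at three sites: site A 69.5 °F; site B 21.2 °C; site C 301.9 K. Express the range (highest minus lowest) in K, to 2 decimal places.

7.92 K

site A: 69.5 °F = 20.833 °C.
site C: 301.9 K = 28.750 °C.
Spread: 28.750 − 20.833 = 7.917 °C.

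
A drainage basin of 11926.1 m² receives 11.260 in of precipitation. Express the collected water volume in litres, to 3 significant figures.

Depth: 11.260 in × 25.4 = 286.004 mm.
1 mm over 1 m² is 1 L, so volume = 286.004 × 11926.1 = 3410912.3 L ≈ 3410000 L.

3410000 litres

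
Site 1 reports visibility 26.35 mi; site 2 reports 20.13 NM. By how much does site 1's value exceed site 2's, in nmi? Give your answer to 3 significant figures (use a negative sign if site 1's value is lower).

2.77 nmi

site 1: 26.35 SM = 22.8975 nmi.
Difference: 22.8975 − 20.1300 = 2.77 nmi.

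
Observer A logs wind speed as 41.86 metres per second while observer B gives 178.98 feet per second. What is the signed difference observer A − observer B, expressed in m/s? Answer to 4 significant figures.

-12.69 m/s

observer B: 178.98 ft/s = 54.5531 m/s.
Difference: 41.8600 − 54.5531 = -12.69 m/s.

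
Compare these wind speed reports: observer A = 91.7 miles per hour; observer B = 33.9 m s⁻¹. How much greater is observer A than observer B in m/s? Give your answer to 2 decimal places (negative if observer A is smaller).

7.09 m/s

observer A: 91.7 mph = 40.9936 m/s.
Difference: 40.9936 − 33.9000 = 7.09 m/s.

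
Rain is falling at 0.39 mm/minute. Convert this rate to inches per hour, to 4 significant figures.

0.9213 in/hour

0.39 mm/minute × 0.0393701 in/mm × 60 minute/hour = 0.9213 in/hour.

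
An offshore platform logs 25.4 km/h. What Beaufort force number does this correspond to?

25.4 km/h = 7.1 m/s, which is Beaufort 4 (moderate breeze, 5.5–7.9 m/s).

Beaufort force 4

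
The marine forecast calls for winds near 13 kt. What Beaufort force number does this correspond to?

Beaufort force 4

13 kt lies in the Beaufort 4 band (moderate breeze, 11–16 kt).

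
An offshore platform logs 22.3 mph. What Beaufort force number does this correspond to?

Beaufort force 5

22.3 mph = 10.0 m/s, which is Beaufort 5 (fresh breeze, 8.0–10.7 m/s).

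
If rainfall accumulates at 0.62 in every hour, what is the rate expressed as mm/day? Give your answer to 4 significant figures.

378.0 mm/day

0.62 in/hour × 25.4 mm/in × 24 hour/day = 378.0 mm/day.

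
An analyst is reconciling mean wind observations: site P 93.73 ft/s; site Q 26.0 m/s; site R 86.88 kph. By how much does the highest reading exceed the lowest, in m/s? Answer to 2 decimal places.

site P: 93.73 ft/s = 28.5689 m/s.
site R: 86.88 km/h = 24.1333 m/s.
Spread: 28.5689 − 24.1333 = 4.44 m/s.

4.44 m/s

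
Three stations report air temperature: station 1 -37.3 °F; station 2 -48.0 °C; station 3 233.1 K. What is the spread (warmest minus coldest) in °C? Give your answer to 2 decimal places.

9.50 °C

station 1: -37.3 °F = -38.500 °C.
station 3: 233.1 K = -40.050 °C.
Spread: (-38.500) − (-48.000) = 9.500 °C.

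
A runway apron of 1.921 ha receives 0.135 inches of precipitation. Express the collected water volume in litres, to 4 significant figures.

Depth: 0.135 in × 25.4 = 3.429 mm.
Area: 1.921 ha = 19210 m².
1 mm over 1 m² is 1 L, so volume = 3.429 × 19210 = 65871.09 L ≈ 65870 L.

65870 litres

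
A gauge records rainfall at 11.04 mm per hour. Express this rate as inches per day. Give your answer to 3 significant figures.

11.04 mm/hour × 0.0393701 in/mm × 24 hour/day = 10.4 in/day.

10.4 in/day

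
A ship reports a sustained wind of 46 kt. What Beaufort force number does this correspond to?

Beaufort force 9

46 kt lies in the Beaufort 9 band (strong gale, 41–47 kt).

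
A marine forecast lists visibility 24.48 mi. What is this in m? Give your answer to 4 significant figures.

39400 m

1 SM = 1609.34 m, so 24.48 × 1609.34 = 39400 m.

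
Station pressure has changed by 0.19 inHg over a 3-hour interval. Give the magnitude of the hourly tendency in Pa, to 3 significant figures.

214 Pa per hour

0.19 inHg / 3 h × 3386.39 Pa/inHg = 214 Pa/h.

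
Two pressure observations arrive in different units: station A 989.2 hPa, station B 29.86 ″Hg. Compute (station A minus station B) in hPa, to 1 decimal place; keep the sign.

-22.0 hPa

station B: 29.86 inHg = 1011.176 hPa.
Difference: 989.200 − 1011.176 = -22.0 hPa.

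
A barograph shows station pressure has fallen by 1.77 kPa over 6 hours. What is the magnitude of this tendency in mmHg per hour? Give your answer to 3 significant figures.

2.21 mmHg per hour

1.77 kPa / 6 h × 7.50062 mmHg/kPa = 2.21 mmHg/h.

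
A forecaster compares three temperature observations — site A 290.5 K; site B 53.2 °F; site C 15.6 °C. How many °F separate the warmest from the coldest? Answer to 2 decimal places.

10.03 °F

site A: 290.5 K = 17.350 °C.
site B: 53.2 °F = 11.778 °C.
Spread: 17.350 − 11.778 = 5.572 °C = 10.03 °F.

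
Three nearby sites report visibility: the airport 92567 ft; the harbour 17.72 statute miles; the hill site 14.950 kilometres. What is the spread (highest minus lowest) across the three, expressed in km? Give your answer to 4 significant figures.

the airport: 92567 ft = 28.2144 km.
the harbour: 17.72 SM = 28.5176 km.
Spread: 28.5176 − 14.9500 = 13.57 km.

13.57 km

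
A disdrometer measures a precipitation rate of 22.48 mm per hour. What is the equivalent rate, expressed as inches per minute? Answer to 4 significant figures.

22.48 mm/hour × 0.0393701 in/mm × 0.0166667 hour/minute = 0.01475 in/minute.

0.01475 in/minute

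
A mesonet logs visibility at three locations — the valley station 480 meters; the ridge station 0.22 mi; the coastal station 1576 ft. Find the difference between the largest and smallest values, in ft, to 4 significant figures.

the valley station: 480 m = 1574.803 ft.
the ridge station: 0.22 SM = 1161.600 ft.
Spread: 1576.000 − 1161.600 = 414.4 ft.

414.4 ft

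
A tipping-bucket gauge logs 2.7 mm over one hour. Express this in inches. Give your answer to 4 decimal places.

0.1063 in

1 mm = 0.0393701 in, so 2.7 × 0.0393701 = 0.1063 in.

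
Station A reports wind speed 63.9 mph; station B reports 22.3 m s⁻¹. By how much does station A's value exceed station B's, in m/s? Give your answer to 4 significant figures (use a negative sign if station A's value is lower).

6.266 m/s

station A: 63.9 mph = 28.56586 m/s.
Difference: 28.56586 − 22.30000 = 6.266 m/s.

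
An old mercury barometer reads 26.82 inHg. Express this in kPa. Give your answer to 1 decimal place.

1 inHg = 3.38639 kPa, so 26.82 × 3.38639 = 90.8 kPa.

90.8 kPa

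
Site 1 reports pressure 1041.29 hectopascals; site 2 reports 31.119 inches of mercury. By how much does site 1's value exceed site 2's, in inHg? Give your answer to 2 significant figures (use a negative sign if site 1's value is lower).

site 1: 1041.29 hPa = 30.7493 inHg.
Difference: 30.7493 − 31.1190 = -0.37 inHg.

-0.37 inHg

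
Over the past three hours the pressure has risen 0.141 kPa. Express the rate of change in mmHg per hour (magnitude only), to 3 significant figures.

0.141 kPa / 3 h × 7.50062 mmHg/kPa = 0.353 mmHg/h.

0.353 mmHg per hour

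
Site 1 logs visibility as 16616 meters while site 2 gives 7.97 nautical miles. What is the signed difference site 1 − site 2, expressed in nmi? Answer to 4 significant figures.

1.002 nmi

site 1: 16616 m = 8.97192 nmi.
Difference: 8.97192 − 7.97000 = 1.002 nmi.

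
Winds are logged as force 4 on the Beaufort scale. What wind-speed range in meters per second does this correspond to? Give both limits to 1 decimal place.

5.5 to 7.9 m/s

Beaufort 4 (moderate breeze) spans 5.5–7.9 m/s.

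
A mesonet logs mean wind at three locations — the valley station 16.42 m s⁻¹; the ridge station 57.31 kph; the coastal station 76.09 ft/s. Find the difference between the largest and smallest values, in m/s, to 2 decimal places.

the ridge station: 57.31 km/h = 15.9194 m/s.
the coastal station: 76.09 ft/s = 23.1922 m/s.
Spread: 23.1922 − 15.9194 = 7.27 m/s.

7.27 m/s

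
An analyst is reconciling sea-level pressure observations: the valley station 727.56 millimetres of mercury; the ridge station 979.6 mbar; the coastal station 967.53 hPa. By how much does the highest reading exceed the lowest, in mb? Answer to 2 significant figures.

12 mb

the valley station: 727.56 mmHg = 970.00 mb.
the coastal station: 967.53 hPa = 967.53 mb.
Spread: 979.60 − 967.53 = 12 mb.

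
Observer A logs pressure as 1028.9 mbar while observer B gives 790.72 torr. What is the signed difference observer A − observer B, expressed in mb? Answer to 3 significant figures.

-25.3 mb

observer B: 790.72 mmHg = 1054.207 mb.
Difference: 1028.900 − 1054.207 = -25.3 mb.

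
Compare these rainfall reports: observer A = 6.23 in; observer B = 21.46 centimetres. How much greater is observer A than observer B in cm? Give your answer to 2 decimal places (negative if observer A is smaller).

observer A: 6.23 in = 15.8242 cm.
Difference: 15.8242 − 21.4600 = -5.64 cm.

-5.64 cm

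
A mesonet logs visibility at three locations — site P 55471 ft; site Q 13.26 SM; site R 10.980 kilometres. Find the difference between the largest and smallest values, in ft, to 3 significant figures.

34000 ft

site Q: 13.26 SM = 70012.80 ft.
site R: 10.980 km = 36023.62 ft.
Spread: 70012.80 − 36023.62 = 34000 ft.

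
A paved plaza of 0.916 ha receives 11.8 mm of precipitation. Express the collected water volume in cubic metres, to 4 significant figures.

108.1 cubic metres

Area: 0.916 ha = 9160 m².
1 mm over 1 m² is 1 L, so volume = 11.8 × 9160 = 108088 L = 108.1 m³.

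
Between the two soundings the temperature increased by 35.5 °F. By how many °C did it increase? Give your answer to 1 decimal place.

For a temperature change the 32° offset cancels: Δ°C = 35.5 × 0.5556 = 19.7 °C.

19.7 °C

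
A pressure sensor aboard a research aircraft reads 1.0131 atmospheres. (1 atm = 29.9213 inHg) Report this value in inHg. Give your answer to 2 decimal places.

1 atm = 29.9213 inHg, so 1.0131 × 29.9213 = 30.31 inHg.

30.31 inHg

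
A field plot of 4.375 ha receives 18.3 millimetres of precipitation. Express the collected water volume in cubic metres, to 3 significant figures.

801 cubic metres

Area: 4.375 ha = 43750 m².
1 mm over 1 m² is 1 L, so volume = 18.3 × 43750 = 800625 L = 801 m³.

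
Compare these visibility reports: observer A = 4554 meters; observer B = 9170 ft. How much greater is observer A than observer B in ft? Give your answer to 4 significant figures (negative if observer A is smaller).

5771 ft

observer A: 4554 m = 14940.94 ft.
Difference: 14940.94 − 9170.00 = 5771 ft.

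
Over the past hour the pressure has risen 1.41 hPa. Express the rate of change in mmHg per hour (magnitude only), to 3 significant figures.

1.41 hPa / 1 h × 0.750062 mmHg/hPa = 1.06 mmHg/h.

1.06 mmHg per hour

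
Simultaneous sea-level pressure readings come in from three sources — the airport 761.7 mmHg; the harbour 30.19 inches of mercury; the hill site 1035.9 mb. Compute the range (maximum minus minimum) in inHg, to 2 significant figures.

0.60 inHg

the airport: 761.7 mmHg = 29.9882 inHg.
the hill site: 1035.9 mb = 30.5901 inHg.
Spread: 30.5901 − 29.9882 = 0.60 inHg.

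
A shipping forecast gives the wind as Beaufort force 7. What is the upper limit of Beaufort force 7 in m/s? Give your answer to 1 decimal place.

17.1 m/s

Beaufort 7 (near gale) spans 13.9–17.1 m/s.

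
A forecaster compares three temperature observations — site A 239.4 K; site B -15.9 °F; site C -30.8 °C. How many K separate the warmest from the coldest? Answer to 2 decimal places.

7.14 K

site A: 239.4 K = -33.750 °C.
site B: -15.9 °F = -26.611 °C.
Spread: (-26.611) − (-33.750) = 7.139 °C.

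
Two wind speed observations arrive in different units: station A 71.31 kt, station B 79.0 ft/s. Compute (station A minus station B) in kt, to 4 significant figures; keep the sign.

station B: 79.0 ft/s = 46.8062 kt.
Difference: 71.3100 − 46.8062 = 24.50 kt.

24.50 kt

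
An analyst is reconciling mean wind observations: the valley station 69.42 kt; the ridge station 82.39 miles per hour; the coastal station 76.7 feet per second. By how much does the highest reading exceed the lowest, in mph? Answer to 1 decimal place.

30.1 mph

the valley station: 69.42 kt = 79.887 mph.
the coastal station: 76.7 ft/s = 52.295 mph.
Spread: 82.390 − 52.295 = 30.1 mph.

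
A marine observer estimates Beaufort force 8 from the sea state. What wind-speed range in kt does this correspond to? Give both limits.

Beaufort 8 (gale) spans 34–40 knots.

34 to 40 kt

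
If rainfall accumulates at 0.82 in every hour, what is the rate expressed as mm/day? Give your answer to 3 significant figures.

500 mm/day

0.82 in/hour × 25.4 mm/in × 24 hour/day = 500 mm/day.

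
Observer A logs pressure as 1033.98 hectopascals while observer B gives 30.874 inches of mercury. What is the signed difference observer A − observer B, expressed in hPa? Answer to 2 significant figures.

observer B: 30.874 inHg = 1045.51 hPa.
Difference: 1033.98 − 1045.51 = -12 hPa.

-12 hPa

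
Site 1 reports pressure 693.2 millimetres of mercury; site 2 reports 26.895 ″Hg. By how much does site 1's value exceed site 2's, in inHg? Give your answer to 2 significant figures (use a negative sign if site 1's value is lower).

site 1: 693.2 mmHg = 27.2913 inHg.
Difference: 27.2913 − 26.8950 = 0.40 inHg.

0.40 inHg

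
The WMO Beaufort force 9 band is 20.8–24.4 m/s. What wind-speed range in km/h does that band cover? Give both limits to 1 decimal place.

20.8–24.4 m/s × 3.6 = 74.9–87.8 km/h.

74.9 to 87.8 km/h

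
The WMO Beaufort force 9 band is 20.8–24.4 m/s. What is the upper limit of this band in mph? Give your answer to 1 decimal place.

54.6 mph

20.8–24.4 m/s × 2.237 = 46.5–54.6 mph.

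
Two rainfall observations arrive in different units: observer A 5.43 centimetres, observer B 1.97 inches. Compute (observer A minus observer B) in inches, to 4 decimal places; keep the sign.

0.1678 in

observer A: 5.43 cm = 2.137795 in.
Difference: 2.137795 − 1.970000 = 0.1678 in.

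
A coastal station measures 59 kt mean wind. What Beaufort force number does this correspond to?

59 kt lies in the Beaufort 11 band (violent storm, 56–63 kt).

Beaufort force 11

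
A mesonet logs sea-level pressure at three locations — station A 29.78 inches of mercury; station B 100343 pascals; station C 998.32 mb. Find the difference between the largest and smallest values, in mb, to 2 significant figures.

10 mb

station A: 29.78 inHg = 1008.47 mb.
station B: 100343 Pa = 1003.43 mb.
Spread: 1008.47 − 998.32 = 10 mb.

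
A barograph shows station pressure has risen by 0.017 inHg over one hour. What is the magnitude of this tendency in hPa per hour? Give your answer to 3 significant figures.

0.576 hPa per hour

0.017 inHg / 1 h × 33.8639 hPa/inHg = 0.576 hPa/h.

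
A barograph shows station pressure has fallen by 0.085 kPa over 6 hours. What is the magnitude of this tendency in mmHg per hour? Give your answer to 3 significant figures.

0.085 kPa / 6 h × 7.50062 mmHg/kPa = 0.106 mmHg/h.

0.106 mmHg per hour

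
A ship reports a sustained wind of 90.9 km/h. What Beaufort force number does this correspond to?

Beaufort force 10

90.9 km/h = 25.3 m/s, which is Beaufort 10 (storm, 24.5–28.4 m/s).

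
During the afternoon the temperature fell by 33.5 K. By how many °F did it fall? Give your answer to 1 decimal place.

60.3 °F

A change of 1 °C equals a change of 1.8 °F: Δ°F = 33.5 × 1.8 = 60.3 °F.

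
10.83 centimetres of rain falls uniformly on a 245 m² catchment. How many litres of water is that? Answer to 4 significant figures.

26530 litres

Depth: 10.83 cm × 10 = 108.3 mm.
1 mm over 1 m² is 1 L, so volume = 108.3 × 245 = 26533.5 L ≈ 26530 L.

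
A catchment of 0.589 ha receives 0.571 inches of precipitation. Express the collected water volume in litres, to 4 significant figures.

Depth: 0.571 in × 25.4 = 14.5034 mm.
Area: 0.589 ha = 5890 m².
1 mm over 1 m² is 1 L, so volume = 14.5034 × 5890 = 85425.026 L ≈ 85430 L.

85430 litres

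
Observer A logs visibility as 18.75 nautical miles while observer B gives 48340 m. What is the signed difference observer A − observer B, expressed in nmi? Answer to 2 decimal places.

-7.35 nmi

observer B: 48340 m = 26.1015 nmi.
Difference: 18.7500 − 26.1015 = -7.35 nmi.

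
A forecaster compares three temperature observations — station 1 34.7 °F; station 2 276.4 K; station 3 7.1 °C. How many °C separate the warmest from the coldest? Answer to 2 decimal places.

5.60 °C

station 1: 34.7 °F = 1.500 °C.
station 2: 276.4 K = 3.250 °C.
Spread: 7.100 − 1.500 = 5.600 °C.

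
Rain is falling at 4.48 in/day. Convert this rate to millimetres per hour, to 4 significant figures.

4.741 mm/hour

4.48 in/day × 25.4 mm/in × 0.0416667 day/hour = 4.741 mm/hour.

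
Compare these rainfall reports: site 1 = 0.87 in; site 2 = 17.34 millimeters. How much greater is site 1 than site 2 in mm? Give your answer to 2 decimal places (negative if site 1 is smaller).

4.76 mm

site 1: 0.87 in = 22.0980 mm.
Difference: 22.0980 − 17.3400 = 4.76 mm.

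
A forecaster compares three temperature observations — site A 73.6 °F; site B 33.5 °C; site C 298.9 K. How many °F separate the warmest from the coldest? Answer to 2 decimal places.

18.70 °F

site A: 73.6 °F = 23.111 °C.
site C: 298.9 K = 25.750 °C.
Spread: 33.500 − 23.111 = 10.389 °C = 18.70 °F.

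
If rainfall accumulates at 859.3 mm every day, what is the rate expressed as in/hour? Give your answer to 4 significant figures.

859.3 mm/day × 0.0393701 in/mm × 0.0416667 day/hour = 1.410 in/hour.

1.410 in/hour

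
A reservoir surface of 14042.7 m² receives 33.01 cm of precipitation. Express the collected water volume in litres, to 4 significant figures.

4635000 litres

Depth: 33.01 cm × 10 = 330.1 mm.
1 mm over 1 m² is 1 L, so volume = 330.1 × 14042.7 = 4635495.3 L ≈ 4635000 L.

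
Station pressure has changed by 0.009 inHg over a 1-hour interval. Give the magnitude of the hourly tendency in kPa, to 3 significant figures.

0.0305 kPa per hour

0.009 inHg / 1 h × 3.38639 kPa/inHg = 0.0305 kPa/h.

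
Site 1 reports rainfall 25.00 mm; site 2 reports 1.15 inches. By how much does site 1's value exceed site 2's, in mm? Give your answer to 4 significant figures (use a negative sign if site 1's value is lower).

site 2: 1.15 in = 29.21000 mm.
Difference: 25.00000 − 29.21000 = -4.210 mm.

-4.210 mm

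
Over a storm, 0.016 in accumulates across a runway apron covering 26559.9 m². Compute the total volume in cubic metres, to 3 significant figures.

Depth: 0.016 in × 25.4 = 0.4064 mm.
1 mm over 1 m² is 1 L, so volume = 0.4064 × 26559.9 = 10793.943 L = 10.8 m³.

10.8 cubic metres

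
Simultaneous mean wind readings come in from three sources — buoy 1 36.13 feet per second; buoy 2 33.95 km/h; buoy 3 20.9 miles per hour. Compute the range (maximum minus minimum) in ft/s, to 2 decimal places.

buoy 2: 33.95 km/h = 30.9401 ft/s.
buoy 3: 20.9 mph = 30.6533 ft/s.
Spread: 36.1300 − 30.6533 = 5.48 ft/s.

5.48 ft/s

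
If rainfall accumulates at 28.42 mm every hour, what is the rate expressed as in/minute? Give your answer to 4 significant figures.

28.42 mm/hour × 0.0393701 in/mm × 0.0166667 hour/minute = 0.01865 in/minute.

0.01865 in/minute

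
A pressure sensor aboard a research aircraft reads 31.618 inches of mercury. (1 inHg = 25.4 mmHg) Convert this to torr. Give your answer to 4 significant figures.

1 inHg = 25.4 mmHg, so 31.618 × 25.4 = 803.1 mmHg.

803.1 mmHg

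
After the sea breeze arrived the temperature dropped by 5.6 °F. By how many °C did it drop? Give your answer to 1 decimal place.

Converting a difference, only the 9/5 scale factor applies: Δ°C = 5.6 × 0.5556 = 3.1 °C.

3.1 °C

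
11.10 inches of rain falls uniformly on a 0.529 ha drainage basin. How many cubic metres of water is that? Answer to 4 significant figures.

Depth: 11.10 in × 25.4 = 281.94 mm.
Area: 0.529 ha = 5290 m².
1 mm over 1 m² is 1 L, so volume = 281.94 × 5290 = 1491462.6 L = 1491 m³.

1491 cubic metres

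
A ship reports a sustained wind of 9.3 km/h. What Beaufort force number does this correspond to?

Beaufort force 2

9.3 km/h = 2.6 m/s, which is Beaufort 2 (light breeze, 1.6–3.3 m/s).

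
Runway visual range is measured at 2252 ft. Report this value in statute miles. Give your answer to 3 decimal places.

0.427 SM

1 ft = 0.000189394 SM, so 2252 × 0.000189394 = 0.427 SM.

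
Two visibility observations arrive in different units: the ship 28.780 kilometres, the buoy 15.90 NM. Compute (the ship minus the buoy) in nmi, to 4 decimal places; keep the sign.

-0.3600 nmi

the ship: 28.780 km = 15.539957 nmi.
Difference: 15.539957 − 15.900000 = -0.3600 nmi.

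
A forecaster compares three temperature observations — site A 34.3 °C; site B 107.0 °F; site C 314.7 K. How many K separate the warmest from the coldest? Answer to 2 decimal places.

7.37 K

site B: 107.0 °F = 41.667 °C.
site C: 314.7 K = 41.550 °C.
Spread: 41.667 − 34.300 = 7.367 °C.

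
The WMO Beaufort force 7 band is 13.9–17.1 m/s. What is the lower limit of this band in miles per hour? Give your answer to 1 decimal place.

31.1 mph

13.9–17.1 m/s × 2.237 = 31.1–38.3 mph.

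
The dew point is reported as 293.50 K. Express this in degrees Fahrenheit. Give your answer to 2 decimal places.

First to °C: 20.35 °C.
Then to °F: 68.63 °F.

68.63 °F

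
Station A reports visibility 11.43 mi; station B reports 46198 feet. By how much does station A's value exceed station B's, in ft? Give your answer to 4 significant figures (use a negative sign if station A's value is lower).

14150 ft

station A: 11.43 SM = 60350.40 ft.
Difference: 60350.40 − 46198.00 = 14150 ft.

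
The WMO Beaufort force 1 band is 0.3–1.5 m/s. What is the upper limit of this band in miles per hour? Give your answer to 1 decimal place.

3.4 mph

0.3–1.5 m/s × 2.237 = 0.7–3.4 mph.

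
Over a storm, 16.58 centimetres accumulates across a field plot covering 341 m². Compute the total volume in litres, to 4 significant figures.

56540 litres

Depth: 16.58 cm × 10 = 165.8 mm.
1 mm over 1 m² is 1 L, so volume = 165.8 × 341 = 56537.8 L ≈ 56540 L.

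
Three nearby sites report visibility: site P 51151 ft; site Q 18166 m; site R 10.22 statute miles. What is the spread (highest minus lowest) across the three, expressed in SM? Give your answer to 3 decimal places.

1.600 SM

site P: 51151 ft = 9.68769 SM.
site Q: 18166 m = 11.28783 SM.
Spread: 11.28783 − 9.68769 = 1.600 SM.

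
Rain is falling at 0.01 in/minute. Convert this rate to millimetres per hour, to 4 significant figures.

0.01 in/minute × 25.4 mm/in × 60 minute/hour = 15.24 mm/hour.

15.24 mm/hour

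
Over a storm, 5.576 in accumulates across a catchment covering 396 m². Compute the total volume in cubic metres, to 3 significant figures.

Depth: 5.576 in × 25.4 = 141.6304 mm.
1 mm over 1 m² is 1 L, so volume = 141.6304 × 396 = 56085.638 L = 56.1 m³.

56.1 cubic metres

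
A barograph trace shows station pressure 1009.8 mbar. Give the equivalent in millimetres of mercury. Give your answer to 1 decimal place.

757.4 mmHg

1 mb = 0.750062 mmHg, so 1009.8 × 0.750062 = 757.4 mmHg.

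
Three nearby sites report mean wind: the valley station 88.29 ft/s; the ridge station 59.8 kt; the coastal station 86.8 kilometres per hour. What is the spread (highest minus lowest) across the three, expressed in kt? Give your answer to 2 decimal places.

the valley station: 88.29 ft/s = 52.3104 kt.
the coastal station: 86.8 km/h = 46.8683 kt.
Spread: 59.8000 − 46.8683 = 12.93 kt.

12.93 kt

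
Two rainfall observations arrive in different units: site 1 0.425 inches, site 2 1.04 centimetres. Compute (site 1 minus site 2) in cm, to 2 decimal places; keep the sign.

0.04 cm

site 1: 0.425 in = 1.0795 cm.
Difference: 1.0795 − 1.0400 = 0.04 cm.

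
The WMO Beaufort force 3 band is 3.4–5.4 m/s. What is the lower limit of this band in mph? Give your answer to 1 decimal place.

7.6 mph

3.4–5.4 m/s × 2.237 = 7.6–12.1 mph.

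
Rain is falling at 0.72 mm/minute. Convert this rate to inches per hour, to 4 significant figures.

1.701 in/hour

0.72 mm/minute × 0.0393701 in/mm × 60 minute/hour = 1.701 in/hour.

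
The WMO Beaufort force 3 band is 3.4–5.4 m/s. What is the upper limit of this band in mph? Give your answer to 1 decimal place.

3.4–5.4 m/s × 2.237 = 7.6–12.1 mph.

12.1 mph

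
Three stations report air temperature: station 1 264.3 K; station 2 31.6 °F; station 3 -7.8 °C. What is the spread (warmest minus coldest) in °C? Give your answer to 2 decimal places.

8.63 °C

station 1: 264.3 K = -8.850 °C.
station 2: 31.6 °F = -0.222 °C.
Spread: (-0.222) − (-8.850) = 8.628 °C.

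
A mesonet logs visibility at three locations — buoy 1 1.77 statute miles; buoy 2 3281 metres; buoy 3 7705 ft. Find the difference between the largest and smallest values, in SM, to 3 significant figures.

buoy 2: 3281 m = 2.03872 SM.
buoy 3: 7705 ft = 1.45928 SM.
Spread: 2.03872 − 1.45928 = 0.579 SM.

0.579 SM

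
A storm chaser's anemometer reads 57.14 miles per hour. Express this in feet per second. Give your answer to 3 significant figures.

83.8 ft/s

1 mph = 1.46667 ft/s, so 57.14 × 1.46667 = 83.8 ft/s.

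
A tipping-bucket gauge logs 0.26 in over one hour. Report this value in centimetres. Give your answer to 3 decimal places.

1 in = 2.54 cm, so 0.26 × 2.54 = 0.660 cm.

0.660 cm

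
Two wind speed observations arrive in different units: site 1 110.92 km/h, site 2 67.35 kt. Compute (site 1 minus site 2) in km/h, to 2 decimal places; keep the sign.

-13.81 km/h

site 2: 67.35 kt = 124.7322 km/h.
Difference: 110.9200 − 124.7322 = -13.81 km/h.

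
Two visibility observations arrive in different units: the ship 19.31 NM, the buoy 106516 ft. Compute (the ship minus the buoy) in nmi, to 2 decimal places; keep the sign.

1.78 nmi

the buoy: 106516 ft = 17.5303 nmi.
Difference: 19.3100 − 17.5303 = 1.78 nmi.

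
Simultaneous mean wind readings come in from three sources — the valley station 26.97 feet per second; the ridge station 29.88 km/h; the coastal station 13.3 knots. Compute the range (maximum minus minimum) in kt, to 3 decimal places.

the valley station: 26.97 ft/s = 15.97929 kt.
the ridge station: 29.88 km/h = 16.13391 kt.
Spread: 16.13391 − 13.30000 = 2.834 kt.

2.834 kt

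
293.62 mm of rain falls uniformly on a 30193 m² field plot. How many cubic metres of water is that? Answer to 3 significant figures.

8870 cubic metres

1 mm over 1 m² is 1 L, so volume = 293.62 × 30193 = 8865268.7 L = 8870 m³.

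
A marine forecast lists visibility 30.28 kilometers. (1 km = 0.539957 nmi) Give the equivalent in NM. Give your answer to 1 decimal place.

1 km = 0.539957 nmi, so 30.28 × 0.539957 = 16.3 nmi.

16.3 nmi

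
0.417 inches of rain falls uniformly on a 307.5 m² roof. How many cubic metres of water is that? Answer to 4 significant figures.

Depth: 0.417 in × 25.4 = 10.5918 mm.
1 mm over 1 m² is 1 L, so volume = 10.5918 × 307.5 = 3256.9785 L = 3.257 m³.

3.257 cubic metres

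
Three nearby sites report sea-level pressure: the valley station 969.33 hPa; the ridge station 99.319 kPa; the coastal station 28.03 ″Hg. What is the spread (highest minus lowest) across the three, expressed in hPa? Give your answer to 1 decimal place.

the ridge station: 99.319 kPa = 993.190 hPa.
the coastal station: 28.03 inHg = 949.205 hPa.
Spread: 993.190 − 949.205 = 44.0 hPa.

44.0 hPa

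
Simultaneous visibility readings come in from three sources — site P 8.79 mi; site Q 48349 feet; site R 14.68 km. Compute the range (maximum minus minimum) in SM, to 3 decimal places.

0.367 SM

site Q: 48349 ft = 9.15701 SM.
site R: 14.68 km = 9.12173 SM.
Spread: 9.15701 − 8.79000 = 0.367 SM.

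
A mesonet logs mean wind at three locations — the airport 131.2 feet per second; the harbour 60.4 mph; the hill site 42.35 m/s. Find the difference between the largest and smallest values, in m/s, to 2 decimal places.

the airport: 131.2 ft/s = 39.9898 m/s.
the harbour: 60.4 mph = 27.0012 m/s.
Spread: 42.3500 − 27.0012 = 15.35 m/s.

15.35 m/s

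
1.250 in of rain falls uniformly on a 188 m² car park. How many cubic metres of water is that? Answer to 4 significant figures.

5.969 cubic metres

Depth: 1.250 in × 25.4 = 31.75 mm.
1 mm over 1 m² is 1 L, so volume = 31.75 × 188 = 5969 L = 5.969 m³.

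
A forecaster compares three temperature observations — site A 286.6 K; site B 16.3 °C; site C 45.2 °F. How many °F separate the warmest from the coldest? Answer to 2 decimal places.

site A: 286.6 K = 13.450 °C.
site C: 45.2 °F = 7.333 °C.
Spread: 16.300 − 7.333 = 8.967 °C = 16.14 °F.

16.14 °F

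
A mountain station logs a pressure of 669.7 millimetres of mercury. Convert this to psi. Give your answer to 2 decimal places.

1 mmHg = 0.0193368 psi, so 669.7 × 0.0193368 = 12.95 psi.

12.95 psi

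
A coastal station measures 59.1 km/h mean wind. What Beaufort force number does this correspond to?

59.1 km/h = 16.4 m/s, which is Beaufort 7 (near gale, 13.9–17.1 m/s).

Beaufort force 7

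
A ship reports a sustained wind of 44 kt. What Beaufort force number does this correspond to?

44 kt lies in the Beaufort 9 band (strong gale, 41–47 kt).

Beaufort force 9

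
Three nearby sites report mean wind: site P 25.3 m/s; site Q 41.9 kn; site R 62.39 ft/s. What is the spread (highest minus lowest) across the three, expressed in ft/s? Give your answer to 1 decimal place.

site P: 25.3 m/s = 83.005 ft/s.
site Q: 41.9 kt = 70.719 ft/s.
Spread: 83.005 − 62.390 = 20.6 ft/s.

20.6 ft/s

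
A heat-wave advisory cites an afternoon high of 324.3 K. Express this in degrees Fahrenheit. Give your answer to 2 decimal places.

First to °C: 51.15 °C.
Then to °F: 124.07 °F.

124.07 °F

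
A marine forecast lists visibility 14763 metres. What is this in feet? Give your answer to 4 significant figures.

1 m = 3.28084 ft, so 14763 × 3.28084 = 48440 ft.

48440 ft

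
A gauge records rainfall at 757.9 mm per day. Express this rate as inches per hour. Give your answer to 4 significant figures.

1.243 in/hour

757.9 mm/day × 0.0393701 in/mm × 0.0416667 day/hour = 1.243 in/hour.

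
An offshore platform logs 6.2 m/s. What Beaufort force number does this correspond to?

6.2 m/s lies in the Beaufort 4 band (moderate breeze, 5.5–7.9 m/s).

Beaufort force 4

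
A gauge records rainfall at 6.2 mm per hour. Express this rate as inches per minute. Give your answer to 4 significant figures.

6.2 mm/hour × 0.0393701 in/mm × 0.0166667 hour/minute = 0.004068 in/minute.

0.004068 in/minute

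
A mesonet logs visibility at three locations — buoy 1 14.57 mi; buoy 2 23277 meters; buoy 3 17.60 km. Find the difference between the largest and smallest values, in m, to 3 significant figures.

5850 m

buoy 1: 14.57 SM = 23448.14 m.
buoy 3: 17.60 km = 17600.00 m.
Spread: 23448.14 − 17600.00 = 5850 m.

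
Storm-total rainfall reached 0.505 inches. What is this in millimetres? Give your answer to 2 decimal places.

12.83 mm

1 in = 25.4 mm, so 0.505 × 25.4 = 12.83 mm.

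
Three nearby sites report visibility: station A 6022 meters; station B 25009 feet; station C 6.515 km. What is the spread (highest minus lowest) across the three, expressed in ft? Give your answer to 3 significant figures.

station A: 6022 m = 19757.22 ft.
station C: 6.515 km = 21374.67 ft.
Spread: 25009.00 − 19757.22 = 5250 ft.

5250 ft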